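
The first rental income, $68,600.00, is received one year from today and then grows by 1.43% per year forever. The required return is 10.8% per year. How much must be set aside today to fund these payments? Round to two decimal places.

$732,123.80

Periodic rate r = 0.108 per year.
Growing perpetuity (Gordon): PV = PMT₁ / (r − g) = 68,600 / (r − 0.0143) = $732,123.80.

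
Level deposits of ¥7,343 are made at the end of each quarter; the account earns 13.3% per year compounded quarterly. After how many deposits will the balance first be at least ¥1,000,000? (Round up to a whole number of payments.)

53 payments

Periodic rate r = 0.133/4 per quarter; n is counted in quarters.
Ordinary annuity FV: 1,000,000 = 7,343 × [((1+r)^n − 1)/r].
(1+r)^n = 1 + 1,000,000 × r / 7,343, so n = ln(1 + 1,000,000·r/7,343) / ln(1+r) = 52.27.
Round up to a whole number of payments: n = 53.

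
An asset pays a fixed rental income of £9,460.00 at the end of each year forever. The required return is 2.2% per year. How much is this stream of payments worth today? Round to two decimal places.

Periodic rate r = 0.022 per year.
Level perpetuity: PV = PMT / r = 9,460 / (0.022) = £430,000.00.

£430,000.00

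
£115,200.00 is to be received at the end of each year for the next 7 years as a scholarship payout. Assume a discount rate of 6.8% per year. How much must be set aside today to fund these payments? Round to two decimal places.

£625,198.65

This is an ordinary annuity: 7 payments of £115,200.00 at the end of each year.
Periodic rate r = 0.068 per year.
PV = PMT × [(1 − (1+r)^−n)/r] = 115,200 × [1 − (1+r)^−7] / r = £625,198.65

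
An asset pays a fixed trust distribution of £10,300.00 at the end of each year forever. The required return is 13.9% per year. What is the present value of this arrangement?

Periodic rate r = 0.139 per year.
Level perpetuity: PV = PMT / r = 10,300 / (0.139) = £74,100.72.

£74,100.72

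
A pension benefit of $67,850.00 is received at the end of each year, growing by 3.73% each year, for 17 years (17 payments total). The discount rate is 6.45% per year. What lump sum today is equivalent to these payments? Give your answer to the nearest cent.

$887,991.49

Periodic rate r = 0.0645 per year.
Growing ordinary annuity: PV = PMT₁ × [1 − ((1+g)/(1+r))^n] / (r − g) = 67,850 × [1 − ((1+0.0373)/(1+r))^17] / (r − 0.0373) = $887,991.49.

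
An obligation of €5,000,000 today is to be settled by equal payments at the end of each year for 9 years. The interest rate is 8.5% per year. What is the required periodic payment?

Level ordinary annuity; solve PV = PMT × [(1 − (1+r)^−n)/r] for PMT.
Periodic rate r = 0.085 per year.
With n = 9: PMT = 5,000,000 / ([(1 − (1+r)^−n)/r]) = €817,118.62

€817,118.62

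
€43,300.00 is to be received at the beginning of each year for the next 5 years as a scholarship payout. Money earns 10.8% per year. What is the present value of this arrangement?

€178,211.55

This is an annuity due: 5 payments of €43,300.00 at the beginning of each year.
Periodic rate r = 0.108 per year.
PV = PMT × [(1 − (1+r)^−n)/r] × (1+r) = 43,300 × [1 − (1+r)^−5] / r × (1+r) = €178,211.55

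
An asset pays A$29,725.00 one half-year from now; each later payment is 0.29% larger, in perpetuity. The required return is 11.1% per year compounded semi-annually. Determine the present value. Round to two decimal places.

A$565,114.07

Periodic rate r = 0.111/2 per half-year.
Growing perpetuity (Gordon): PV = PMT₁ / (r − g) = 29,725 / (r − 0.0029) = A$565,114.07.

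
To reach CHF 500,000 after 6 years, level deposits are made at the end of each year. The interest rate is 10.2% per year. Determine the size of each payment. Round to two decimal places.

CHF 64,477.37

Level ordinary annuity; solve FV = PMT × [((1+r)^n − 1)/r] for PMT.
Periodic rate r = 0.102 per year.
With n = 6: PMT = 500,000 / ([((1+r)^n − 1)/r]) = CHF 64,477.37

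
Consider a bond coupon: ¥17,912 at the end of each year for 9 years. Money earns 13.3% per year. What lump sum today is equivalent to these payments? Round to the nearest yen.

This is an ordinary annuity: 9 payments of ¥17,912 at the end of each year.
Periodic rate r = 0.133 per year.
PV = PMT × [(1 − (1+r)^−n)/r] = 17,912 × [1 − (1+r)^−9] / r = ¥90,902

¥90,902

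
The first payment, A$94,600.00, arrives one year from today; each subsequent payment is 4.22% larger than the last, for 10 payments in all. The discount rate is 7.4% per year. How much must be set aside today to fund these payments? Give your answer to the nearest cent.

A$772,261.75

Periodic rate r = 0.074 per year.
Growing ordinary annuity: PV = PMT₁ × [1 − ((1+g)/(1+r))^n] / (r − g) = 94,600 × [1 − ((1+0.0422)/(1+r))^10] / (r − 0.0422) = A$772,261.75.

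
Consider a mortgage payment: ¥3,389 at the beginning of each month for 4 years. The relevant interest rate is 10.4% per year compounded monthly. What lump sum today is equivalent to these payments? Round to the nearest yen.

¥133,765

This is an annuity due: 48 payments of ¥3,389 at the beginning of each month.
Periodic rate r = 0.104/12 per month; n is counted in months.
PV = PMT × [(1 − (1+r)^−n)/r] × (1+r) = 3,389 × [1 − (1+r)^−48] / r × (1+r) = ¥133,765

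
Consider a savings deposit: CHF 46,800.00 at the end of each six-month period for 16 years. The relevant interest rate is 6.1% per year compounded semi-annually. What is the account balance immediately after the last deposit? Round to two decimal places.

This is an ordinary annuity: 32 deposits of CHF 46,800.00 at the end of each six-month period.
Periodic rate r = 0.061/2 per half-year; n is counted in half-years.
FV = PMT × [((1+r)^n − 1)/r] = 46,800 × [(1+r)^32 − 1] / r = CHF 2,478,691.40

CHF 2,478,691.40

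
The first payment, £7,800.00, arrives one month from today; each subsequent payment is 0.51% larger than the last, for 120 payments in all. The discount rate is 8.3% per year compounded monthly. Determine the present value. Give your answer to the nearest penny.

£836,504.73

Periodic rate r = 0.083/12 per month; n is counted in months.
Growing ordinary annuity: PV = PMT₁ × [1 − ((1+g)/(1+r))^n] / (r − g) = 7,800 × [1 − ((1+0.0051)/(1+r))^120] / (r − 0.0051) = £836,504.73.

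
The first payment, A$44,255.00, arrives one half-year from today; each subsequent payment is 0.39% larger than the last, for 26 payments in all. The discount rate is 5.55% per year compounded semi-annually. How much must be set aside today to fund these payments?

Periodic rate r = 0.0555/2 per half-year; n is counted in half-years.
Growing ordinary annuity: PV = PMT₁ × [1 − ((1+g)/(1+r))^n] / (r − g) = 44,255 × [1 − ((1+0.0039)/(1+r))^26] / (r − 0.0039) = A$847,809.40.

A$847,809.40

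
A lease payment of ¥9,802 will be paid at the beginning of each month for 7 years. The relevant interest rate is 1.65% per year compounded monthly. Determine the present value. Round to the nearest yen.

This is an annuity due: 84 payments of ¥9,802 at the beginning of each month.
Periodic rate r = 0.0165/12 per month; n is counted in months.
PV = PMT × [(1 − (1+r)^−n)/r] × (1+r) = 9,802 × [1 − (1+r)^−84] / r × (1+r) = ¥778,162

¥778,162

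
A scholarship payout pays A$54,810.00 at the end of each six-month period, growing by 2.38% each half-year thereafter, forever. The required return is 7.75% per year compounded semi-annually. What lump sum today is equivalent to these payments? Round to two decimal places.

Periodic rate r = 0.0775/2 per half-year.
Growing perpetuity (Gordon): PV = PMT₁ / (r − g) = 54,810 / (r − 0.0238) = A$3,666,220.74.

A$3,666,220.74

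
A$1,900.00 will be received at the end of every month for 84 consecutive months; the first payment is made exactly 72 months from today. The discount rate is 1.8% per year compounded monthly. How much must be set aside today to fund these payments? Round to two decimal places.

A$134,721.35

Ordinary annuity of 84 payments, first payment at period 72.
Periodic rate r = 0.018/12 per month; n is counted in months.
The ordinary-annuity PV formula values the stream one period before the first payment (period 71); discount that back 71 periods:
PV₀ = 1,900 × [1 − (1+r)^−84] / r × (1+r)^−71 = A$134,721.35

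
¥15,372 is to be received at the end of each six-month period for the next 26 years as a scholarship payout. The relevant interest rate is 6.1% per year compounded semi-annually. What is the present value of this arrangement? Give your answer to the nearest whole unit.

¥398,334

This is an ordinary annuity: 52 payments of ¥15,372 at the end of each six-month period.
Periodic rate r = 0.061/2 per half-year; n is counted in half-years.
PV = PMT × [(1 − (1+r)^−n)/r] = 15,372 × [1 − (1+r)^−52] / r = ¥398,334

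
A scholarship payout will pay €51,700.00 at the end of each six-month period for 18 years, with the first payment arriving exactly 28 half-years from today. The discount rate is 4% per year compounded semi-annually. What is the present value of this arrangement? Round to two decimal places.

Ordinary annuity of 36 payments, first payment at period 28.
Periodic rate r = 0.04/2 per half-year; n is counted in half-years.
The ordinary-annuity PV formula values the stream one period before the first payment (period 27); discount that back 27 periods:
PV₀ = 51,700 × [1 − (1+r)^−36] / r × (1+r)^−27 = €772,033.27

€772,033.27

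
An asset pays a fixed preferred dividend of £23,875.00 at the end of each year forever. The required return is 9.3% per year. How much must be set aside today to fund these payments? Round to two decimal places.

£256,720.43

Periodic rate r = 0.093 per year.
Level perpetuity: PV = PMT / r = 23,875 / (0.093) = £256,720.43.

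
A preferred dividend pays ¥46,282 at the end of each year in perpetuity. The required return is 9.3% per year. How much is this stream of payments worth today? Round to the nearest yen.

Periodic rate r = 0.093 per year.
Level perpetuity: PV = PMT / r = 46,282 / (0.093) = ¥497,656.

¥497,656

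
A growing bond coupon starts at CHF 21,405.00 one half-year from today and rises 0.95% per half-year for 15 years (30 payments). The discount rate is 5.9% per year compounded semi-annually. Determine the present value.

Periodic rate r = 0.059/2 per half-year; n is counted in half-years.
Growing ordinary annuity: PV = PMT₁ × [1 − ((1+g)/(1+r))^n] / (r − g) = 21,405 × [1 − ((1+0.0095)/(1+r))^30] / (r − 0.0095) = CHF 476,116.00.

CHF 476,116.00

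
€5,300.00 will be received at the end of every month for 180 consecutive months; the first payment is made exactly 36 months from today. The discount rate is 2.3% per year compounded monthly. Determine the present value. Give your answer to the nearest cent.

€753,928.15

Ordinary annuity of 180 payments, first payment at period 36.
Periodic rate r = 0.023/12 per month; n is counted in months.
The ordinary-annuity PV formula values the stream one period before the first payment (period 35); discount that back 35 periods:
PV₀ = 5,300 × [1 − (1+r)^−180] / r × (1+r)^−35 = €753,928.15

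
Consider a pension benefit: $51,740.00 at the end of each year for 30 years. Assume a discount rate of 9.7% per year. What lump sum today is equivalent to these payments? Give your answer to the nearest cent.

$500,223.63

This is an ordinary annuity: 30 payments of $51,740.00 at the end of each year.
Periodic rate r = 0.097 per year.
PV = PMT × [(1 − (1+r)^−n)/r] = 51,740 × [1 − (1+r)^−30] / r = $500,223.63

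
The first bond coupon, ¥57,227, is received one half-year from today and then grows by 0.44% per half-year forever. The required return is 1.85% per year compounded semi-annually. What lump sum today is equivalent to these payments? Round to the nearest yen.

Periodic rate r = 0.0185/2 per half-year.
Growing perpetuity (Gordon): PV = PMT₁ / (r − g) = 57,227 / (r − 0.0044) = ¥11,799,381.

¥11,799,381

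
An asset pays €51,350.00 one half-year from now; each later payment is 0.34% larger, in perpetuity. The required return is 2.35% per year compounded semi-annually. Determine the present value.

Periodic rate r = 0.0235/2 per half-year.
Growing perpetuity (Gordon): PV = PMT₁ / (r − g) = 51,350 / (r − 0.0034) = €6,149,700.60.

€6,149,700.60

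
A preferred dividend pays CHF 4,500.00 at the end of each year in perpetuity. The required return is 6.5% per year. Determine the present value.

Periodic rate r = 0.065 per year.
Level perpetuity: PV = PMT / r = 4,500 / (0.065) = CHF 69,230.77.

CHF 69,230.77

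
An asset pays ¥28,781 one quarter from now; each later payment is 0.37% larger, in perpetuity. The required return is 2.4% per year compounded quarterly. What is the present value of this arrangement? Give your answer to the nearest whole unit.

Periodic rate r = 0.024/4 per quarter.
Growing perpetuity (Gordon): PV = PMT₁ / (r − g) = 28,781 / (r − 0.0037) = ¥12,513,478.

¥12,513,478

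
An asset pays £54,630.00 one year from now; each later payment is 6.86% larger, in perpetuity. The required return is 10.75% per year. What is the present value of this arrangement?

£1,404,370.18

Periodic rate r = 0.1075 per year.
Growing perpetuity (Gordon): PV = PMT₁ / (r − g) = 54,630 / (r − 0.0686) = £1,404,370.18.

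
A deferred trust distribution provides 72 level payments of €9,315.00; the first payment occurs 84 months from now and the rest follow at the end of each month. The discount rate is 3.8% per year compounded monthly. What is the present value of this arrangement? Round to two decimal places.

€460,646.61

Ordinary annuity of 72 payments, first payment at period 84.
Periodic rate r = 0.038/12 per month; n is counted in months.
The ordinary-annuity PV formula values the stream one period before the first payment (period 83); discount that back 83 periods:
PV₀ = 9,315 × [1 − (1+r)^−72] / r × (1+r)^−83 = €460,646.61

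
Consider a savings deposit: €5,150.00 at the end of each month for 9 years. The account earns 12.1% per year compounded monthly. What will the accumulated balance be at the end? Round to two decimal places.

This is an ordinary annuity: 108 deposits of €5,150.00 at the end of each month.
Periodic rate r = 0.121/12 per month; n is counted in months.
FV = PMT × [((1+r)^n − 1)/r] = 5,150 × [(1+r)^108 − 1] / r = €998,575.98

€998,575.98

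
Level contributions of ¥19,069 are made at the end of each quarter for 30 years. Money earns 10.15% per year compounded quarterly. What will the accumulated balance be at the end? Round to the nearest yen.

This is an ordinary annuity: 120 deposits of ¥19,069 at the end of each quarter.
Periodic rate r = 0.1015/4 per quarter; n is counted in quarters.
FV = PMT × [((1+r)^n − 1)/r] = 19,069 × [(1+r)^120 − 1] / r = ¥14,448,695

¥14,448,695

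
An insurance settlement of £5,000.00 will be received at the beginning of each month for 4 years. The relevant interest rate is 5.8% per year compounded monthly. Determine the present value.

£214,768.16

This is an annuity due: 48 payments of £5,000.00 at the beginning of each month.
Periodic rate r = 0.058/12 per month; n is counted in months.
PV = PMT × [(1 − (1+r)^−n)/r] × (1+r) = 5,000 × [1 − (1+r)^−48] / r × (1+r) = £214,768.16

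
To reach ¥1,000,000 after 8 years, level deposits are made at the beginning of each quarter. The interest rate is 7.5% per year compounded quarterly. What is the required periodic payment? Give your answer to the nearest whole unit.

Level annuity due; solve FV = PMT × [((1+r)^n − 1)/r] × (1+r) for PMT.
Periodic rate r = 0.075/4 per quarter; n is counted in quarters.
With n = 32: PMT = 1,000,000 / ([((1+r)^n − 1)/r] × (1+r)) = ¥22,665

¥22,665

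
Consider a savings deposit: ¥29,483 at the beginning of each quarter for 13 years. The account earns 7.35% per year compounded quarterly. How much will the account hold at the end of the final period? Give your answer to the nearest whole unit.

This is an annuity due: 52 deposits of ¥29,483 at the beginning of each quarter.
Periodic rate r = 0.0735/4 per quarter; n is counted in quarters.
FV = PMT × [((1+r)^n − 1)/r] × (1+r) = 29,483 × [(1+r)^52 − 1] / r × (1+r) = ¥2,577,667

¥2,577,667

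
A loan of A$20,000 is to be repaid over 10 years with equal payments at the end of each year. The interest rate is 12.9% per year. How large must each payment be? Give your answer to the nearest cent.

A$3,671.07

Level ordinary annuity; solve PV = PMT × [(1 − (1+r)^−n)/r] for PMT.
Periodic rate r = 0.129 per year.
With n = 10: PMT = 20,000 / ([(1 − (1+r)^−n)/r]) = A$3,671.07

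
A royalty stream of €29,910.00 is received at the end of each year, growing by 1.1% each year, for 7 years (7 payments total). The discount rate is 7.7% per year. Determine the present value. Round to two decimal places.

Periodic rate r = 0.077 per year.
Growing ordinary annuity: PV = PMT₁ × [1 − ((1+g)/(1+r))^n] / (r − g) = 29,910 × [1 − ((1+0.011)/(1+r))^7] / (r − 0.011) = €162,096.27.

€162,096.27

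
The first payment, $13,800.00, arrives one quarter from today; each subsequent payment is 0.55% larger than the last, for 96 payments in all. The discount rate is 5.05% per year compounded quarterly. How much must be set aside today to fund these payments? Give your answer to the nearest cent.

$953,502.63

Periodic rate r = 0.0505/4 per quarter; n is counted in quarters.
Growing ordinary annuity: PV = PMT₁ × [1 − ((1+g)/(1+r))^n] / (r − g) = 13,800 × [1 − ((1+0.0055)/(1+r))^96] / (r − 0.0055) = $953,502.63.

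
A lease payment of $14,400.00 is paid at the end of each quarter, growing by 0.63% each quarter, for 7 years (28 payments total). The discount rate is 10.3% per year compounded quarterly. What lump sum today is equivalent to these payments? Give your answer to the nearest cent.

Periodic rate r = 0.103/4 per quarter; n is counted in quarters.
Growing ordinary annuity: PV = PMT₁ × [1 − ((1+g)/(1+r))^n] / (r − g) = 14,400 × [1 − ((1+0.0063)/(1+r))^28] / (r − 0.0063) = $307,198.84.

$307,198.84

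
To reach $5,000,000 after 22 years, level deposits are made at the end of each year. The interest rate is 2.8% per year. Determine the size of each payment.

Level ordinary annuity; solve FV = PMT × [((1+r)^n − 1)/r] for PMT.
Periodic rate r = 0.028 per year.
With n = 22: PMT = 5,000,000 / ([((1+r)^n − 1)/r]) = $167,484.57

$167,484.57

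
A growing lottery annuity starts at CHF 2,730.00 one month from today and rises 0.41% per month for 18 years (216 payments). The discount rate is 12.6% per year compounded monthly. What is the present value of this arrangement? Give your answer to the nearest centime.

Periodic rate r = 0.126/12 per month; n is counted in months.
Growing ordinary annuity: PV = PMT₁ × [1 − ((1+g)/(1+r))^n] / (r − g) = 2,730 × [1 − ((1+0.0041)/(1+r))^216] / (r − 0.0041) = CHF 318,428.34.

CHF 318,428.34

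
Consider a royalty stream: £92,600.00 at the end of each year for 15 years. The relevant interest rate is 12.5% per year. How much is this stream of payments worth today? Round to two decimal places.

This is an ordinary annuity: 15 payments of £92,600.00 at the end of each year.
Periodic rate r = 0.125 per year.
PV = PMT × [(1 − (1+r)^−n)/r] = 92,600 × [1 − (1+r)^−15] / r = £614,206.00

£614,206.00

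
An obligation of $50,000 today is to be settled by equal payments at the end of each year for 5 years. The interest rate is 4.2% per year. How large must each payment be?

$11,294.53

Level ordinary annuity; solve PV = PMT × [(1 − (1+r)^−n)/r] for PMT.
Periodic rate r = 0.042 per year.
With n = 5: PMT = 50,000 / ([(1 − (1+r)^−n)/r]) = $11,294.53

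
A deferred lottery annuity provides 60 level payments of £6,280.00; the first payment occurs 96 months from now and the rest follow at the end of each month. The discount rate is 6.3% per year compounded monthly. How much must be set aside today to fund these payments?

Ordinary annuity of 60 payments, first payment at period 96.
Periodic rate r = 0.063/12 per month; n is counted in months.
The ordinary-annuity PV formula values the stream one period before the first payment (period 95); discount that back 95 periods:
PV₀ = 6,280 × [1 − (1+r)^−60] / r × (1+r)^−95 = £196,109.13

£196,109.13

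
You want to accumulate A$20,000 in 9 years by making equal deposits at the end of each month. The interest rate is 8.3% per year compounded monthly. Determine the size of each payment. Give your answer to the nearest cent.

A$125.16

Level ordinary annuity; solve FV = PMT × [((1+r)^n − 1)/r] for PMT.
Periodic rate r = 0.083/12 per month; n is counted in months.
With n = 108: PMT = 20,000 / ([((1+r)^n − 1)/r]) = A$125.16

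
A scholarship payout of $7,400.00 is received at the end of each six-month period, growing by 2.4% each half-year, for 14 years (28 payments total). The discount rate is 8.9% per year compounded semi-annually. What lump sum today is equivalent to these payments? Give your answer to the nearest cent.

Periodic rate r = 0.089/2 per half-year; n is counted in half-years.
Growing ordinary annuity: PV = PMT₁ × [1 − ((1+g)/(1+r))^n] / (r − g) = 7,400 × [1 − ((1+0.024)/(1+r))^28] / (r − 0.024) = $153,751.54.

$153,751.54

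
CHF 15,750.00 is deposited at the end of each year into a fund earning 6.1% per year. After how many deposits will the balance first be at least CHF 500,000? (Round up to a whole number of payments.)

19 payments

Periodic rate r = 0.061 per year.
Ordinary annuity FV: 500,000 = 15,750 × [((1+r)^n − 1)/r].
(1+r)^n = 1 + 500,000 × r / 15,750, so n = ln(1 + 500,000·r/15,750) / ln(1+r) = 18.19.
Round up to a whole number of payments: n = 19.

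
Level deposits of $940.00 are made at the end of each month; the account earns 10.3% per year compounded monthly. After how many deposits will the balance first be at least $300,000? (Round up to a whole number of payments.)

155 payments

Periodic rate r = 0.103/12 per month; n is counted in months.
Ordinary annuity FV: 300,000 = 940 × [((1+r)^n − 1)/r].
(1+r)^n = 1 + 300,000 × r / 940, so n = ln(1 + 300,000·r/940) / ln(1+r) = 154.32.
Round up to a whole number of payments: n = 155.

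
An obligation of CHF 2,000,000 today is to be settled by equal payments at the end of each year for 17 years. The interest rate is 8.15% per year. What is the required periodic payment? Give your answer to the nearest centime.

CHF 221,457.36

Level ordinary annuity; solve PV = PMT × [(1 − (1+r)^−n)/r] for PMT.
Periodic rate r = 0.0815 per year.
With n = 17: PMT = 2,000,000 / ([(1 − (1+r)^−n)/r]) = CHF 221,457.36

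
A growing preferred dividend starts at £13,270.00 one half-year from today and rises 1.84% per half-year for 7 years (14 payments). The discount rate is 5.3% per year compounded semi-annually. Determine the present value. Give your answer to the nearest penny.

£171,987.86

Periodic rate r = 0.053/2 per half-year; n is counted in half-years.
Growing ordinary annuity: PV = PMT₁ × [1 − ((1+g)/(1+r))^n] / (r − g) = 13,270 × [1 − ((1+0.0184)/(1+r))^14] / (r − 0.0184) = £171,987.86.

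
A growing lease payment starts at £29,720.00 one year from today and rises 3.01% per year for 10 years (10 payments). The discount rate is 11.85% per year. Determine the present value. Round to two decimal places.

Periodic rate r = 0.1185 per year.
Growing ordinary annuity: PV = PMT₁ × [1 − ((1+g)/(1+r))^n] / (r − g) = 29,720 × [1 − ((1+0.0301)/(1+r))^10] / (r − 0.0301) = £188,618.07.

£188,618.07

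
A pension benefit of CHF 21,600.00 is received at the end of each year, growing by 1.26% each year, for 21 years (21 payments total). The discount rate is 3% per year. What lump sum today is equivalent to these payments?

Periodic rate r = 0.03 per year.
Growing ordinary annuity: PV = PMT₁ × [1 − ((1+g)/(1+r))^n] / (r − g) = 21,600 × [1 − ((1+0.0126)/(1+r))^21] / (r − 0.0126) = CHF 373,380.42.

CHF 373,380.42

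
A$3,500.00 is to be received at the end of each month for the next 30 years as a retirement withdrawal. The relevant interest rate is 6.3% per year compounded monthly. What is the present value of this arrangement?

A$565,452.97

This is an ordinary annuity: 360 payments of A$3,500.00 at the end of each month.
Periodic rate r = 0.063/12 per month; n is counted in months.
PV = PMT × [(1 − (1+r)^−n)/r] = 3,500 × [1 − (1+r)^−360] / r = A$565,452.97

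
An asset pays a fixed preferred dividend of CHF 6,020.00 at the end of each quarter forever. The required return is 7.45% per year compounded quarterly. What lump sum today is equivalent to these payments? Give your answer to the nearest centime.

Periodic rate r = 0.0745/4 per quarter.
Level perpetuity: PV = PMT / r = 6,020 / (0.0745/4) = CHF 323,221.48.

CHF 323,221.48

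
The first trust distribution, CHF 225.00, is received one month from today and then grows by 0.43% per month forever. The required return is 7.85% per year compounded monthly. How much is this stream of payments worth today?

Periodic rate r = 0.0785/12 per month.
Growing perpetuity (Gordon): PV = PMT₁ / (r − g) = 225 / (r − 0.0043) = CHF 100,371.75.

CHF 100,371.75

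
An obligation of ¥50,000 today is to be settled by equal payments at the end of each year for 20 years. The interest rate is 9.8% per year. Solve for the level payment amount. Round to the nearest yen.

Level ordinary annuity; solve PV = PMT × [(1 − (1+r)^−n)/r] for PMT.
Periodic rate r = 0.098 per year.
With n = 20: PMT = 50,000 / ([(1 − (1+r)^−n)/r]) = ¥5,793

¥5,793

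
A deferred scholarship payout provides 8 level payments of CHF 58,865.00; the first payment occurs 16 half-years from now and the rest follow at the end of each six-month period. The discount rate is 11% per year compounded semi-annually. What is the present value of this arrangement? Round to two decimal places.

CHF 167,027.17

Ordinary annuity of 8 payments, first payment at period 16.
Periodic rate r = 0.11/2 per half-year; n is counted in half-years.
The ordinary-annuity PV formula values the stream one period before the first payment (period 15); discount that back 15 periods:
PV₀ = 58,865 × [1 − (1+r)^−8] / r × (1+r)^−15 = CHF 167,027.17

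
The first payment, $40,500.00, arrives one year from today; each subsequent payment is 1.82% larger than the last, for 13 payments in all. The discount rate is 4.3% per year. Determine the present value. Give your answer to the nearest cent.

$438,698.22

Periodic rate r = 0.043 per year.
Growing ordinary annuity: PV = PMT₁ × [1 − ((1+g)/(1+r))^n] / (r − g) = 40,500 × [1 − ((1+0.0182)/(1+r))^13] / (r − 0.0182) = $438,698.22.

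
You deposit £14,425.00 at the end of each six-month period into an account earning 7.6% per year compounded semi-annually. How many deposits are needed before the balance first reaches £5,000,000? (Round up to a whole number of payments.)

Periodic rate r = 0.076/2 per half-year; n is counted in half-years.
Ordinary annuity FV: 5,000,000 = 14,425 × [((1+r)^n − 1)/r].
(1+r)^n = 1 + 5,000,000 × r / 14,425, so n = ln(1 + 5,000,000·r/14,425) / ln(1+r) = 71.09.
Round up to a whole number of payments: n = 72.

72 payments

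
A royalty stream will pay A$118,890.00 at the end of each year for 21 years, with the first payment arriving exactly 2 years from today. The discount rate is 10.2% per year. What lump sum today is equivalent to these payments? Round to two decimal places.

Ordinary annuity of 21 payments, first payment at period 2.
Periodic rate r = 0.102 per year.
The ordinary-annuity PV formula values the stream one period before the first payment (period 1); discount that back 1 periods:
PV₀ = 118,890 × [1 − (1+r)^−21] / r × (1+r)^−1 = A$920,124.23

A$920,124.23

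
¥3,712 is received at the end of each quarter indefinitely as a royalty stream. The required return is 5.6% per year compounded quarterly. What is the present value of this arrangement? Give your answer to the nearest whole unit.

Periodic rate r = 0.056/4 per quarter.
Level perpetuity: PV = PMT / r = 3,712 / (0.056/4) = ¥265,143.

¥265,143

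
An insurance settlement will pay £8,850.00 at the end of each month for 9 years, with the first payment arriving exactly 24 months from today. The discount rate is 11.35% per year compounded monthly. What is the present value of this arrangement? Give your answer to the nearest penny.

£480,907.00

Ordinary annuity of 108 payments, first payment at period 24.
Periodic rate r = 0.1135/12 per month; n is counted in months.
The ordinary-annuity PV formula values the stream one period before the first payment (period 23); discount that back 23 periods:
PV₀ = 8,850 × [1 − (1+r)^−108] / r × (1+r)^−23 = £480,907.00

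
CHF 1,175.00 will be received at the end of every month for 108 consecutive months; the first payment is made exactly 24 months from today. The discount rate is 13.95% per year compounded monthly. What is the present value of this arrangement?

Ordinary annuity of 108 payments, first payment at period 24.
Periodic rate r = 0.1395/12 per month; n is counted in months.
The ordinary-annuity PV formula values the stream one period before the first payment (period 23); discount that back 23 periods:
PV₀ = 1,175 × [1 − (1+r)^−108] / r × (1+r)^−23 = CHF 55,243.62

CHF 55,243.62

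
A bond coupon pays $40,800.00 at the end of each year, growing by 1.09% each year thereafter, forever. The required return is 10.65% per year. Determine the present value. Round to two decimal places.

$426,778.24

Periodic rate r = 0.1065 per year.
Growing perpetuity (Gordon): PV = PMT₁ / (r − g) = 40,800 / (r − 0.0109) = $426,778.24.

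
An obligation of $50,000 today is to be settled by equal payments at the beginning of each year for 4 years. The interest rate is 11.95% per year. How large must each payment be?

Level annuity due; solve PV = PMT × [(1 − (1+r)^−n)/r] × (1+r) for PMT.
Periodic rate r = 0.1195 per year.
With n = 4: PMT = 50,000 / ([(1 − (1+r)^−n)/r] × (1+r)) = $14,689.05

$14,689.05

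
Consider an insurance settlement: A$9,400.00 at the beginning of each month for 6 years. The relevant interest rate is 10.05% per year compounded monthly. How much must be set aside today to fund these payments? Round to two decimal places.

This is an annuity due: 72 payments of A$9,400.00 at the beginning of each month.
Periodic rate r = 0.1005/12 per month; n is counted in months.
PV = PMT × [(1 − (1+r)^−n)/r] × (1+r) = 9,400 × [1 − (1+r)^−72] / r × (1+r) = A$510,953.23

A$510,953.23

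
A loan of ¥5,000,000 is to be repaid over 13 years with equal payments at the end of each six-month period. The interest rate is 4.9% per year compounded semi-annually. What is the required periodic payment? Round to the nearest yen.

Level ordinary annuity; solve PV = PMT × [(1 − (1+r)^−n)/r] for PMT.
Periodic rate r = 0.049/2 per half-year; n is counted in half-years.
With n = 26: PMT = 5,000,000 / ([(1 − (1+r)^−n)/r]) = ¥262,286

¥262,286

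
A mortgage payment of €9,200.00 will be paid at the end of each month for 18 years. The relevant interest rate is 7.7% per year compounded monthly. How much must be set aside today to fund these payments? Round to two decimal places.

€1,073,628.05

This is an ordinary annuity: 216 payments of €9,200.00 at the end of each month.
Periodic rate r = 0.077/12 per month; n is counted in months.
PV = PMT × [(1 − (1+r)^−n)/r] = 9,200 × [1 − (1+r)^−216] / r = €1,073,628.05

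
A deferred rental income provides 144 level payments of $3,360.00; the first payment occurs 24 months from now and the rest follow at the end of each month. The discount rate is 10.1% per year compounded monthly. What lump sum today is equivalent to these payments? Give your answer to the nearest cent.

Ordinary annuity of 144 payments, first payment at period 24.
Periodic rate r = 0.101/12 per month; n is counted in months.
The ordinary-annuity PV formula values the stream one period before the first payment (period 23); discount that back 23 periods:
PV₀ = 3,360 × [1 − (1+r)^−144] / r × (1+r)^−23 = $230,741.50

$230,741.50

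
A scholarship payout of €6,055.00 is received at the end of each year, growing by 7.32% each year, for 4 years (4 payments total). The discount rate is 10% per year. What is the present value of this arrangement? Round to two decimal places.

Periodic rate r = 0.1 per year.
Growing ordinary annuity: PV = PMT₁ × [1 − ((1+g)/(1+r))^n] / (r − g) = 6,055 × [1 − ((1+0.0732)/(1+r))^4] / (r − 0.0732) = €21,226.51.

€21,226.51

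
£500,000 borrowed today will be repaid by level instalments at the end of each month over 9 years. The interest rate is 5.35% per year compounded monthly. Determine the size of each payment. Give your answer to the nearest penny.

Level ordinary annuity; solve PV = PMT × [(1 − (1+r)^−n)/r] for PMT.
Periodic rate r = 0.0535/12 per month; n is counted in months.
With n = 108: PMT = 500,000 / ([(1 − (1+r)^−n)/r]) = £5,843.43

£5,843.43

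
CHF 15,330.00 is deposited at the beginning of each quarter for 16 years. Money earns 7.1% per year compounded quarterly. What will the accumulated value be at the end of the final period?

This is an annuity due: 64 deposits of CHF 15,330.00 at the beginning of each quarter.
Periodic rate r = 0.071/4 per quarter; n is counted in quarters.
FV = PMT × [((1+r)^n − 1)/r] × (1+r) = 15,330 × [(1+r)^64 − 1] / r × (1+r) = CHF 1,831,299.61

CHF 1,831,299.61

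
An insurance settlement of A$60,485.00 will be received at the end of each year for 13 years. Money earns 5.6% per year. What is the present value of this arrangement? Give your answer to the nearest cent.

This is an ordinary annuity: 13 payments of A$60,485.00 at the end of each year.
Periodic rate r = 0.056 per year.
PV = PMT × [(1 − (1+r)^−n)/r] = 60,485 × [1 − (1+r)^−13] / r = A$548,190.84

A$548,190.84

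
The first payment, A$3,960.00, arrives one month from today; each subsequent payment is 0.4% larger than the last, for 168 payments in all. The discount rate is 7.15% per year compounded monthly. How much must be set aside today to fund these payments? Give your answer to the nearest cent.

A$564,543.79

Periodic rate r = 0.0715/12 per month; n is counted in months.
Growing ordinary annuity: PV = PMT₁ × [1 − ((1+g)/(1+r))^n] / (r − g) = 3,960 × [1 − ((1+0.004)/(1+r))^168] / (r − 0.004) = A$564,543.79.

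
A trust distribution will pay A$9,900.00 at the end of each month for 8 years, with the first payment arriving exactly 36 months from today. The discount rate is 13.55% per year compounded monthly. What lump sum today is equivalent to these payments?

Ordinary annuity of 96 payments, first payment at period 36.
Periodic rate r = 0.1355/12 per month; n is counted in months.
The ordinary-annuity PV formula values the stream one period before the first payment (period 35); discount that back 35 periods:
PV₀ = 9,900 × [1 − (1+r)^−96] / r × (1+r)^−35 = A$390,434.48

A$390,434.48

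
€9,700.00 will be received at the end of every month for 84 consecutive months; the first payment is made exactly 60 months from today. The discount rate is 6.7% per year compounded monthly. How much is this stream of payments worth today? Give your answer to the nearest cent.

€467,269.80

Ordinary annuity of 84 payments, first payment at period 60.
Periodic rate r = 0.067/12 per month; n is counted in months.
The ordinary-annuity PV formula values the stream one period before the first payment (period 59); discount that back 59 periods:
PV₀ = 9,700 × [1 − (1+r)^−84] / r × (1+r)^−59 = €467,269.80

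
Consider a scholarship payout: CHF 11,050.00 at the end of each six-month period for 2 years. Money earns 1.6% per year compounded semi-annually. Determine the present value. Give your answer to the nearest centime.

This is an ordinary annuity: 4 payments of CHF 11,050.00 at the end of each six-month period.
Periodic rate r = 0.016/2 per half-year; n is counted in half-years.
PV = PMT × [(1 − (1+r)^−n)/r] = 11,050 × [1 − (1+r)^−4] / r = CHF 43,329.95

CHF 43,329.95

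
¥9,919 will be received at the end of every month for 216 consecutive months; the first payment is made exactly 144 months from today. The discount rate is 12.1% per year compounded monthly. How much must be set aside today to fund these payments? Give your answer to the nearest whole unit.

¥207,476

Ordinary annuity of 216 payments, first payment at period 144.
Periodic rate r = 0.121/12 per month; n is counted in months.
The ordinary-annuity PV formula values the stream one period before the first payment (period 143); discount that back 143 periods:
PV₀ = 9,919 × [1 − (1+r)^−216] / r × (1+r)^−143 = ¥207,476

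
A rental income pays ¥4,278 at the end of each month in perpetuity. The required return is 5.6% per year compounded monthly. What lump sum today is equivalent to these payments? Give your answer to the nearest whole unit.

Periodic rate r = 0.056/12 per month.
Level perpetuity: PV = PMT / r = 4,278 / (0.056/12) = ¥916,714.

¥916,714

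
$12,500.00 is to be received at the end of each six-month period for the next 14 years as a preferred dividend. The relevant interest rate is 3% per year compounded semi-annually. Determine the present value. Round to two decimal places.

This is an ordinary annuity: 28 payments of $12,500.00 at the end of each six-month period.
Periodic rate r = 0.03/2 per half-year; n is counted in half-years.
PV = PMT × [(1 − (1+r)^−n)/r] = 12,500 × [1 − (1+r)^−28] / r = $284,083.96

$284,083.96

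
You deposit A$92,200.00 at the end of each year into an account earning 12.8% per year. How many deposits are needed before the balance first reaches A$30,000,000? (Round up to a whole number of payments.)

32 payments

Periodic rate r = 0.128 per year.
Ordinary annuity FV: 30,000,000 = 92,200 × [((1+r)^n − 1)/r].
(1+r)^n = 1 + 30,000,000 × r / 92,200, so n = ln(1 + 30,000,000·r/92,200) / ln(1+r) = 31.16.
Round up to a whole number of payments: n = 32.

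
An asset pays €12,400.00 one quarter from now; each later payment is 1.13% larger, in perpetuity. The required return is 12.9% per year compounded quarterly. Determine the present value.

Periodic rate r = 0.129/4 per quarter.
Growing perpetuity (Gordon): PV = PMT₁ / (r − g) = 12,400 / (r − 0.0113) = €591,885.44.

€591,885.44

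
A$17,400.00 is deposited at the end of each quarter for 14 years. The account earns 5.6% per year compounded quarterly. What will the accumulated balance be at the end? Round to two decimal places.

This is an ordinary annuity: 56 deposits of A$17,400.00 at the end of each quarter.
Periodic rate r = 0.056/4 per quarter; n is counted in quarters.
FV = PMT × [((1+r)^n − 1)/r] = 17,400 × [(1+r)^56 − 1] / r = A$1,464,507.12

A$1,464,507.12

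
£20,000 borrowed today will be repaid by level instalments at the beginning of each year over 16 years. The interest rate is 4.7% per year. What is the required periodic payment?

£1,725.12

Level annuity due; solve PV = PMT × [(1 − (1+r)^−n)/r] × (1+r) for PMT.
Periodic rate r = 0.047 per year.
With n = 16: PMT = 20,000 / ([(1 − (1+r)^−n)/r] × (1+r)) = £1,725.12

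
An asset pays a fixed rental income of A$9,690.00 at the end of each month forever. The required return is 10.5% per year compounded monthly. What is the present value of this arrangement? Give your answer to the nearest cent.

Periodic rate r = 0.105/12 per month.
Level perpetuity: PV = PMT / r = 9,690 / (0.105/12) = A$1,107,428.57.

A$1,107,428.57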